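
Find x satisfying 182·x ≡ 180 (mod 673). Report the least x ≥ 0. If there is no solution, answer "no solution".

319

First find gcd(182, 673):
673 = 3*182 + 127
182 = 1*127 + 55
127 = 2*55 + 17
55 = 3*17 + 4
17 = 4*4 + 1
4 = 4*1 + 0
gcd = 1, so a unique solution mod 673 exists.
Back-substitute for the Bézout coefficients:
1 = 17 − 4·4
1 = −4·55 + 13·17
1 = 13·127 − 30·55
1 = −30·182 + 43·127
1 = 43·673 − 159·182
So 182·(-159) ≡ 1 (mod 673), giving 182⁻¹ ≡ 514.
x ≡ 182⁻¹·180 ≡ 514·180 ≡ 319 (mod 673).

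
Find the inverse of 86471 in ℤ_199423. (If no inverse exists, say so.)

Euclidean algorithm on 199423, 86471:
199423 = 2·86471 + 26481
86471 = 3·26481 + 7028
26481 = 3·7028 + 5397
7028 = 1·5397 + 1631
5397 = 3·1631 + 504
1631 = 3·504 + 119
504 = 4·119 + 28
119 = 4·28 + 7
28 = 4·7 + 0
gcd(86471, 199423) = 7 ≠ 1, so 86471 has no multiplicative inverse modulo 199423.

no inverse exists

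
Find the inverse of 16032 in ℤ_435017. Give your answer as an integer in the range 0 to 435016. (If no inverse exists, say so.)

gcd(435017, 16032) by repeated division:
435017 = 27×16032 + 2153
16032 = 7×2153 + 961
2153 = 2×961 + 231
961 = 4×231 + 37
231 = 6×37 + 9
37 = 4×9 + 1
9 = 9×1 + 0
The gcd is 1. Working backward:
1 = 37 − 4·9
1 = −4·231 + 25·37
1 = 25·961 − 104·231
1 = −104·2153 + 233·961
1 = 233·16032 − 1735·2153
1 = −1735·435017 + 47078·16032
So 16032·47078 ≡ 1 (mod 435017).

47078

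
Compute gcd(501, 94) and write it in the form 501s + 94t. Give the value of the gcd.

1

Apply Euclid's algorithm to 501 and 94:
501 = 5·94 + 31
94 = 3·31 + 1
31 = 31·1 + 0
gcd(501, 94) = 1.
Back-substituting:
1 = 94 − 3·31
1 = −3·501 + 16·94
So 1 = (-3)·501 + (16)·94.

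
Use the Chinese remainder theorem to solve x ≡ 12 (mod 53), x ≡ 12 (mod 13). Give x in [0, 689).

12

Write x = 12 + 53·k. Then 53·k ≡ 12 − 12 ≡ 0 (mod 13).
Need 53⁻¹ mod 13. Extended Euclid on (13, 1):
13 = 13×1 + 0
53⁻¹ ≡ 1 (mod 13), so k ≡ 1·0 ≡ 0 (mod 13).
x = 12 + 53·0 = 12.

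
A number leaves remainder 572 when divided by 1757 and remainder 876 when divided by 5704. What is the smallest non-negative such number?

Write x = 572 + 1757·k. Then 1757·k ≡ 876 − 572 ≡ 304 (mod 5704).
Need 1757⁻¹ mod 5704. Extended Euclid on (5704, 1757):
5704 = 3×1757 + 433
1757 = 4×433 + 25
433 = 17×25 + 8
25 = 3×8 + 1
8 = 8×1 + 0
Back-substitute:
1 = 25 − 3·8
1 = −3·433 + 52·25
1 = 52·1757 − 211·433
1 = −211·5704 + 685·1757
1757⁻¹ ≡ 685 (mod 5704), so k ≡ 685·304 ≡ 2896 (mod 5704).
x = 572 + 1757·2896 = 5088844.

5088844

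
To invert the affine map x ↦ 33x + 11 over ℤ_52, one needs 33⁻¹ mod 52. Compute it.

gcd(52, 33) by repeated division:
52 = 1×33 + 19
33 = 1×19 + 14
19 = 1×14 + 5
14 = 2×5 + 4
5 = 1×4 + 1
4 = 4×1 + 0
Since gcd(33, 52) = 1, back-substitute to write 1 as a combination:
1 = 5 − 4
1 = −14 + 3·5
1 = 3·19 − 4·14
1 = −4·33 + 7·19
1 = 7·52 − 11·33
Hence 33⁻¹ ≡ -11 ≡ 41 (mod 52).

41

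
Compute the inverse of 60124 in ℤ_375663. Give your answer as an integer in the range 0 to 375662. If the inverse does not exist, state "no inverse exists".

Apply the Euclidean algorithm to 375663 and 60124:
375663 = 6*60124 + 14919
60124 = 4*14919 + 448
14919 = 33*448 + 135
448 = 3*135 + 43
135 = 3*43 + 6
43 = 7*6 + 1
6 = 6*1 + 0
Since gcd(60124, 375663) = 1, back-substitute to write 1 as a combination:
1 = 43 − 7·6
1 = −7·135 + 22·43
1 = 22·448 − 73·135
1 = −73·14919 + 2431·448
1 = 2431·60124 − 9797·14919
1 = −9797·375663 + 61213·60124
So 60124·61213 ≡ 1 (mod 375663).

61213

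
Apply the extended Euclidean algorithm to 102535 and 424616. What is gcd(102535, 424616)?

Apply Euclid's algorithm to 424616 and 102535:
424616 = 4×102535 + 14476
102535 = 7×14476 + 1203
14476 = 12×1203 + 40
1203 = 30×40 + 3
40 = 13×3 + 1
3 = 3×1 + 0
gcd(102535, 424616) = 1.
Working backward:
1 = 40 − 13·3
1 = −13·1203 + 391·40
1 = 391·14476 − 4705·1203
1 = −4705·102535 + 33326·14476
1 = 33326·424616 − 138009·102535
So 1 = (33326)·424616 + (-138009)·102535.

1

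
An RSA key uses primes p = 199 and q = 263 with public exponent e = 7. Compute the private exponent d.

7411

φ(n) = (p−1)(q−1) = 198·262 = 51876.
Need d with 7·d ≡ 1 (mod 51876). Apply the extended Euclidean algorithm:
51876 = 7410×7 + 6
7 = 1×6 + 1
6 = 6×1 + 0
Back-substitute:
1 = 7 − 6
1 = −51876 + 7411·7
So 7·7411 ≡ 1 (mod 51876), hence d = 7411.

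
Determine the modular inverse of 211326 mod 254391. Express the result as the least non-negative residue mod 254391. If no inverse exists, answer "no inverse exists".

Compute gcd(211326, 254391):
254391 = 1×211326 + 43065
211326 = 4×43065 + 39066
43065 = 1×39066 + 3999
39066 = 9×3999 + 3075
3999 = 1×3075 + 924
3075 = 3×924 + 303
924 = 3×303 + 15
303 = 20×15 + 3
15 = 5×3 + 0
gcd(211326, 254391) = 3 ≠ 1, so 211326 has no multiplicative inverse modulo 254391.

no inverse exists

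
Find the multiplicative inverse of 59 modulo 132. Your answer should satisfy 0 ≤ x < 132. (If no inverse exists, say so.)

Apply the Euclidean algorithm to 132 and 59:
132 = 2×59 + 14
59 = 4×14 + 3
14 = 4×3 + 2
3 = 1×2 + 1
2 = 2×1 + 0
Since gcd(59, 132) = 1, back-substitute to write 1 as a combination:
1 = 3 − 2
1 = −14 + 5·3
1 = 5·59 − 21·14
1 = −21·132 + 47·59
So 59·47 ≡ 1 (mod 132).

47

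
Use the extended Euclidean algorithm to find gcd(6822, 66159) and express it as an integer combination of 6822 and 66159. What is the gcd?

9

Repeated division:
66159 = 9·6822 + 4761
6822 = 1·4761 + 2061
4761 = 2·2061 + 639
2061 = 3·639 + 144
639 = 4·144 + 63
144 = 2·63 + 18
63 = 3·18 + 9
18 = 2·9 + 0
gcd(6822, 66159) = 9.
Back-substituting:
9 = 63 − 3·18
9 = −3·144 + 7·63
9 = 7·639 − 31·144
9 = −31·2061 + 100·639
9 = 100·4761 − 231·2061
9 = −231·6822 + 331·4761
9 = 331·66159 − 3210·6822
So 9 = (331)·66159 + (-3210)·6822.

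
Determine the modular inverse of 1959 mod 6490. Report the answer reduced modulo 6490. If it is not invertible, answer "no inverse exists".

4489

Run Euclid on (6490, 1959):
6490 = 3×1959 + 613
1959 = 3×613 + 120
613 = 5×120 + 13
120 = 9×13 + 3
13 = 4×3 + 1
3 = 3×1 + 0
Since gcd(1959, 6490) = 1, back-substitute to write 1 as a combination:
1 = 13 − 4·3
1 = −4·120 + 37·13
1 = 37·613 − 189·120
1 = −189·1959 + 604·613
1 = 604·6490 − 2001·1959
Hence 1959⁻¹ ≡ -2001 ≡ 4489 (mod 6490).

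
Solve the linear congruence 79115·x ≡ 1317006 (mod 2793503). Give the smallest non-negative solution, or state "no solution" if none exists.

1681203

First find gcd(79115, 2793503):
2793503 = 35×79115 + 24478
79115 = 3×24478 + 5681
24478 = 4×5681 + 1754
5681 = 3×1754 + 419
1754 = 4×419 + 78
419 = 5×78 + 29
78 = 2×29 + 20
29 = 1×20 + 9
20 = 2×9 + 2
9 = 4×2 + 1
2 = 2×1 + 0
gcd = 1, so a unique solution mod 2793503 exists.
Back-substitute for the Bézout coefficients:
1 = 9 − 4·2
1 = −4·20 + 9·9
1 = 9·29 − 13·20
1 = −13·78 + 35·29
1 = 35·419 − 188·78
1 = −188·1754 + 787·419
1 = 787·5681 − 2549·1754
1 = −2549·24478 + 10983·5681
1 = 10983·79115 − 35498·24478
1 = −35498·2793503 + 1253413·79115
So 79115·(1253413) ≡ 1 (mod 2793503), giving 79115⁻¹ ≡ 1253413.
x ≡ 79115⁻¹·1317006 ≡ 1253413·1317006 ≡ 1681203 (mod 2793503).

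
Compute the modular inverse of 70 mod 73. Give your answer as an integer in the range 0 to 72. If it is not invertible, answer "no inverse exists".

24

Apply the Euclidean algorithm to 73 and 70:
73 = 1×70 + 3
70 = 23×3 + 1
3 = 3×1 + 0
gcd = 1, so the inverse exists. Back-substitute:
1 = 70 − 23·3
1 = −23·73 + 24·70
So 70·24 ≡ 1 (mod 73).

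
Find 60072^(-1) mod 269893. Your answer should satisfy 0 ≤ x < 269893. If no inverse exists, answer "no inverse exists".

232634

gcd(269893, 60072) by repeated division:
269893 = 4·60072 + 29605
60072 = 2·29605 + 862
29605 = 34·862 + 297
862 = 2·297 + 268
297 = 1·268 + 29
268 = 9·29 + 7
29 = 4·7 + 1
7 = 7·1 + 0
The gcd is 1. Working backward:
1 = 29 − 4·7
1 = −4·268 + 37·29
1 = 37·297 − 41·268
1 = −41·862 + 119·297
1 = 119·29605 − 4087·862
1 = −4087·60072 + 8293·29605
1 = 8293·269893 − 37259·60072
Hence 60072⁻¹ ≡ -37259 ≡ 232634 (mod 269893).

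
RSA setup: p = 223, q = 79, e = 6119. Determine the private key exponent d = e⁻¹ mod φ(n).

φ(n) = (p−1)(q−1) = 222·78 = 17316.
Need d with 6119·d ≡ 1 (mod 17316). Apply the extended Euclidean algorithm:
17316 = 2×6119 + 5078
6119 = 1×5078 + 1041
5078 = 4×1041 + 914
1041 = 1×914 + 127
914 = 7×127 + 25
127 = 5×25 + 2
25 = 12×2 + 1
2 = 2×1 + 0
Back-substitute:
1 = 25 − 12·2
1 = −12·127 + 61·25
1 = 61·914 − 439·127
1 = −439·1041 + 500·914
1 = 500·5078 − 2439·1041
1 = −2439·6119 + 2939·5078
1 = 2939·17316 − 8317·6119
So 6119·(-8317) ≡ 1 (mod 17316), hence d ≡ -8317 ≡ 8999 (mod 17316).

8999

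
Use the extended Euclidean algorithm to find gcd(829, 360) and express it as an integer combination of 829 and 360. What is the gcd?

Euclidean algorithm:
829 = 2·360 + 109
360 = 3·109 + 33
109 = 3·33 + 10
33 = 3·10 + 3
10 = 3·3 + 1
3 = 3·1 + 0
gcd(829, 360) = 1.
Express as a combination:
1 = 10 − 3·3
1 = −3·33 + 10·10
1 = 10·109 − 33·33
1 = −33·360 + 109·109
1 = 109·829 − 251·360
So 1 = (109)·829 + (-251)·360.

1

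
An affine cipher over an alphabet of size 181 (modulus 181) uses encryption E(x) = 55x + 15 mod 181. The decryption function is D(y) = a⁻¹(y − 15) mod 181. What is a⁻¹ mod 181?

79

Extended Euclidean algorithm:
181 = 3*55 + 16
55 = 3*16 + 7
16 = 2*7 + 2
7 = 3*2 + 1
2 = 2*1 + 0
gcd = 1, so the inverse exists. Back-substitute:
1 = 7 − 3·2
1 = −3·16 + 7·7
1 = 7·55 − 24·16
1 = −24·181 + 79·55
So 55·79 ≡ 1 (mod 181).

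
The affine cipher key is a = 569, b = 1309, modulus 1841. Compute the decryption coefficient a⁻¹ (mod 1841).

893

Run Euclid on (1841, 569):
1841 = 3·569 + 134
569 = 4·134 + 33
134 = 4·33 + 2
33 = 16·2 + 1
2 = 2·1 + 0
Since gcd(569, 1841) = 1, back-substitute to write 1 as a combination:
1 = 33 − 16·2
1 = −16·134 + 65·33
1 = 65·569 − 276·134
1 = −276·1841 + 893·569
So 569·893 ≡ 1 (mod 1841).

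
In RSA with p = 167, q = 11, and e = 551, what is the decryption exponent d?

φ(n) = (p−1)(q−1) = 166·10 = 1660.
Need d with 551·d ≡ 1 (mod 1660). Apply the extended Euclidean algorithm:
1660 = 3*551 + 7
551 = 78*7 + 5
7 = 1*5 + 2
5 = 2*2 + 1
2 = 2*1 + 0
Back-substitute:
1 = 5 − 2·2
1 = −2·7 + 3·5
1 = 3·551 − 236·7
1 = −236·1660 + 711·551
So 551·711 ≡ 1 (mod 1660), hence d = 711.

711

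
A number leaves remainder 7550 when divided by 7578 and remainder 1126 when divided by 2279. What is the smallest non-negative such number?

Write x = 7550 + 7578·k. Then 7578·k ≡ 1126 − 7550 ≡ 413 (mod 2279).
Need 7578⁻¹ mod 2279. Extended Euclid on (2279, 741):
2279 = 3*741 + 56
741 = 13*56 + 13
56 = 4*13 + 4
13 = 3*4 + 1
4 = 4*1 + 0
Back-substitute:
1 = 13 − 3·4
1 = −3·56 + 13·13
1 = 13·741 − 172·56
1 = −172·2279 + 529·741
7578⁻¹ ≡ 529 (mod 2279), so k ≡ 529·413 ≡ 1972 (mod 2279).
x = 7550 + 7578·1972 = 14951366.

14951366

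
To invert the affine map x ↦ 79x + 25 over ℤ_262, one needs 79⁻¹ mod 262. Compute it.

Apply the Euclidean algorithm to 262 and 79:
262 = 3*79 + 25
79 = 3*25 + 4
25 = 6*4 + 1
4 = 4*1 + 0
The gcd is 1. Working backward:
1 = 25 − 6·4
1 = −6·79 + 19·25
1 = 19·262 − 63·79
So 79·(-63) ≡ 1 (mod 262), and -63 ≡ 199 (mod 262).

199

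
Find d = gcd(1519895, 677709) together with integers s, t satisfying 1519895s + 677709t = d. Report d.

1

Apply Euclid's algorithm to 1519895 and 677709:
1519895 = 2*677709 + 164477
677709 = 4*164477 + 19801
164477 = 8*19801 + 6069
19801 = 3*6069 + 1594
6069 = 3*1594 + 1287
1594 = 1*1287 + 307
1287 = 4*307 + 59
307 = 5*59 + 12
59 = 4*12 + 11
12 = 1*11 + 1
11 = 11*1 + 0
gcd(1519895, 677709) = 1.
Working backward:
1 = 12 − 11
1 = −59 + 5·12
1 = 5·307 − 26·59
1 = −26·1287 + 109·307
1 = 109·1594 − 135·1287
1 = −135·6069 + 514·1594
1 = 514·19801 − 1677·6069
1 = −1677·164477 + 13930·19801
1 = 13930·677709 − 57397·164477
1 = −57397·1519895 + 128724·677709
So 1 = (-57397)·1519895 + (128724)·677709.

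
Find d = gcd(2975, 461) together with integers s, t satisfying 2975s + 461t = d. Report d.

Repeated division:
2975 = 6*461 + 209
461 = 2*209 + 43
209 = 4*43 + 37
43 = 1*37 + 6
37 = 6*6 + 1
6 = 6*1 + 0
gcd(2975, 461) = 1.
Back-substituting:
1 = 37 − 6·6
1 = −6·43 + 7·37
1 = 7·209 − 34·43
1 = −34·461 + 75·209
1 = 75·2975 − 484·461
So 1 = (75)·2975 + (-484)·461.

1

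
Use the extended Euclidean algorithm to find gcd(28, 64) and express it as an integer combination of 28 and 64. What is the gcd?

Repeated division:
64 = 2·28 + 8
28 = 3·8 + 4
8 = 2·4 + 0
gcd(28, 64) = 4.
Working backward:
4 = 28 − 3·8
4 = −3·64 + 7·28
So 4 = (-3)·64 + (7)·28.

4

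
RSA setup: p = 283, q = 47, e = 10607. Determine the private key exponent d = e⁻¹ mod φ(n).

φ(n) = (p−1)(q−1) = 282·46 = 12972.
Need d with 10607·d ≡ 1 (mod 12972). Apply the extended Euclidean algorithm:
12972 = 1*10607 + 2365
10607 = 4*2365 + 1147
2365 = 2*1147 + 71
1147 = 16*71 + 11
71 = 6*11 + 5
11 = 2*5 + 1
5 = 5*1 + 0
Back-substitute:
1 = 11 − 2·5
1 = −2·71 + 13·11
1 = 13·1147 − 210·71
1 = −210·2365 + 433·1147
1 = 433·10607 − 1942·2365
1 = −1942·12972 + 2375·10607
So 10607·2375 ≡ 1 (mod 12972), hence d = 2375.

2375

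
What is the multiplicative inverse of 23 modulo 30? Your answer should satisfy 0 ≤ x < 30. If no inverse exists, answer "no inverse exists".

Apply the Euclidean algorithm to 30 and 23:
30 = 1*23 + 7
23 = 3*7 + 2
7 = 3*2 + 1
2 = 2*1 + 0
Since gcd(23, 30) = 1, back-substitute to write 1 as a combination:
1 = 7 − 3·2
1 = −3·23 + 10·7
1 = 10·30 − 13·23
Hence 23⁻¹ ≡ -13 ≡ 17 (mod 30).

17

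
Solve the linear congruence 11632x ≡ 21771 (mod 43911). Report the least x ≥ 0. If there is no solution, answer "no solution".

738

First find gcd(11632, 43911):
43911 = 3×11632 + 9015
11632 = 1×9015 + 2617
9015 = 3×2617 + 1164
2617 = 2×1164 + 289
1164 = 4×289 + 8
289 = 36×8 + 1
8 = 8×1 + 0
gcd = 1, so a unique solution mod 43911 exists.
Back-substitute for the Bézout coefficients:
1 = 289 − 36·8
1 = −36·1164 + 145·289
1 = 145·2617 − 326·1164
1 = −326·9015 + 1123·2617
1 = 1123·11632 − 1449·9015
1 = −1449·43911 + 5470·11632
So 11632·(5470) ≡ 1 (mod 43911), giving 11632⁻¹ ≡ 5470.
x ≡ 11632⁻¹·21771 ≡ 5470·21771 ≡ 738 (mod 43911).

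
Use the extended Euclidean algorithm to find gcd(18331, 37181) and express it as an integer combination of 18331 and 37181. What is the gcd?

Euclidean algorithm:
37181 = 2×18331 + 519
18331 = 35×519 + 166
519 = 3×166 + 21
166 = 7×21 + 19
21 = 1×19 + 2
19 = 9×2 + 1
2 = 2×1 + 0
gcd(18331, 37181) = 1.
Back-substituting:
1 = 19 − 9·2
1 = −9·21 + 10·19
1 = 10·166 − 79·21
1 = −79·519 + 247·166
1 = 247·18331 − 8724·519
1 = −8724·37181 + 17695·18331
So 1 = (-8724)·37181 + (17695)·18331.

1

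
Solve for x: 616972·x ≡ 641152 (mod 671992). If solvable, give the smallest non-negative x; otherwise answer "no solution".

11176

First find gcd(616972, 671992):
671992 = 1·616972 + 55020
616972 = 11·55020 + 11752
55020 = 4·11752 + 8012
11752 = 1·8012 + 3740
8012 = 2·3740 + 532
3740 = 7·532 + 16
532 = 33·16 + 4
16 = 4·4 + 0
gcd = 4 and 4 | 641152, so solutions exist. Divide through by 4: 154243x ≡ 160288 (mod 167998).
Now find 154243⁻¹ mod 167998:
167998 = 1·154243 + 13755
154243 = 11·13755 + 2938
13755 = 4·2938 + 2003
2938 = 1·2003 + 935
2003 = 2·935 + 133
935 = 7·133 + 4
133 = 33·4 + 1
4 = 4·1 + 0
Back-substitute:
1 = 133 − 33·4
1 = −33·935 + 232·133
1 = 232·2003 − 497·935
1 = −497·2938 + 729·2003
1 = 729·13755 − 3413·2938
1 = −3413·154243 + 38272·13755
1 = 38272·167998 − 41685·154243
So 154243·(-41685) ≡ 1 (mod 167998), i.e. 154243⁻¹ ≡ 126313.
Then x ≡ 126313·160288 ≡ 11176 (mod 167998); the smallest non-negative solution is x = 11176.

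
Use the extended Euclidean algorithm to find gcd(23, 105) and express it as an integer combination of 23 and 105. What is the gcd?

Repeated division:
105 = 4*23 + 13
23 = 1*13 + 10
13 = 1*10 + 3
10 = 3*3 + 1
3 = 3*1 + 0
gcd(23, 105) = 1.
Back-substituting:
1 = 10 − 3·3
1 = −3·13 + 4·10
1 = 4·23 − 7·13
1 = −7·105 + 32·23
So 1 = (-7)·105 + (32)·23.

1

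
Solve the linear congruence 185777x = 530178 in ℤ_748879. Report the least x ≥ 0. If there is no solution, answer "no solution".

25975

First find gcd(185777, 748879):
748879 = 4·185777 + 5771
185777 = 32·5771 + 1105
5771 = 5·1105 + 246
1105 = 4·246 + 121
246 = 2·121 + 4
121 = 30·4 + 1
4 = 4·1 + 0
gcd = 1, so a unique solution mod 748879 exists.
Back-substitute for the Bézout coefficients:
1 = 121 − 30·4
1 = −30·246 + 61·121
1 = 61·1105 − 274·246
1 = −274·5771 + 1431·1105
1 = 1431·185777 − 46066·5771
1 = −46066·748879 + 185695·185777
So 185777·(185695) ≡ 1 (mod 748879), giving 185777⁻¹ ≡ 185695.
x ≡ 185777⁻¹·530178 ≡ 185695·530178 ≡ 25975 (mod 748879).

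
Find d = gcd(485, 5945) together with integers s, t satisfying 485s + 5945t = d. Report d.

Repeated division:
5945 = 12·485 + 125
485 = 3·125 + 110
125 = 1·110 + 15
110 = 7·15 + 5
15 = 3·5 + 0
gcd(485, 5945) = 5.
Express as a combination:
5 = 110 − 7·15
5 = −7·125 + 8·110
5 = 8·485 − 31·125
5 = −31·5945 + 380·485
So 5 = (-31)·5945 + (380)·485.

5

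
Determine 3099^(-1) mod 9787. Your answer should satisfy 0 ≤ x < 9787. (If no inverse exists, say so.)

6771

Run Euclid on (9787, 3099):
9787 = 3·3099 + 490
3099 = 6·490 + 159
490 = 3·159 + 13
159 = 12·13 + 3
13 = 4·3 + 1
3 = 3·1 + 0
The gcd is 1. Working backward:
1 = 13 − 4·3
1 = −4·159 + 49·13
1 = 49·490 − 151·159
1 = −151·3099 + 955·490
1 = 955·9787 − 3016·3099
Hence 3099⁻¹ ≡ -3016 ≡ 6771 (mod 9787).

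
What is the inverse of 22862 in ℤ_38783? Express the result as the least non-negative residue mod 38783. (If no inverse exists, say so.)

26781

Run Euclid on (38783, 22862):
38783 = 1×22862 + 15921
22862 = 1×15921 + 6941
15921 = 2×6941 + 2039
6941 = 3×2039 + 824
2039 = 2×824 + 391
824 = 2×391 + 42
391 = 9×42 + 13
42 = 3×13 + 3
13 = 4×3 + 1
3 = 3×1 + 0
The gcd is 1. Working backward:
1 = 13 − 4·3
1 = −4·42 + 13·13
1 = 13·391 − 121·42
1 = −121·824 + 255·391
1 = 255·2039 − 631·824
1 = −631·6941 + 2148·2039
1 = 2148·15921 − 4927·6941
1 = −4927·22862 + 7075·15921
1 = 7075·38783 − 12002·22862
Hence 22862⁻¹ ≡ -12002 ≡ 26781 (mod 38783).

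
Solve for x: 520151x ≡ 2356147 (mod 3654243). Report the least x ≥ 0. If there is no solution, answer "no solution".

3121733

First find gcd(520151, 3654243):
3654243 = 7·520151 + 13186
520151 = 39·13186 + 5897
13186 = 2·5897 + 1392
5897 = 4·1392 + 329
1392 = 4·329 + 76
329 = 4·76 + 25
76 = 3·25 + 1
25 = 25·1 + 0
gcd = 1, so a unique solution mod 3654243 exists.
Back-substitute for the Bézout coefficients:
1 = 76 − 3·25
1 = −3·329 + 13·76
1 = 13·1392 − 55·329
1 = −55·5897 + 233·1392
1 = 233·13186 − 521·5897
1 = −521·520151 + 20552·13186
1 = 20552·3654243 − 144385·520151
So 520151·(-144385) ≡ 1 (mod 3654243), giving 520151⁻¹ ≡ 3509858.
x ≡ 520151⁻¹·2356147 ≡ 3509858·2356147 ≡ 3121733 (mod 3654243).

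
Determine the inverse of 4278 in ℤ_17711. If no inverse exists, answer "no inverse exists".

4376

gcd(17711, 4278) by repeated division:
17711 = 4×4278 + 599
4278 = 7×599 + 85
599 = 7×85 + 4
85 = 21×4 + 1
4 = 4×1 + 0
The gcd is 1. Working backward:
1 = 85 − 21·4
1 = −21·599 + 148·85
1 = 148·4278 − 1057·599
1 = −1057·17711 + 4376·4278
So 4278·4376 ≡ 1 (mod 17711).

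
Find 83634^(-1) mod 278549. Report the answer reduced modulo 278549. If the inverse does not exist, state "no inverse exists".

Apply the Euclidean algorithm to 278549 and 83634:
278549 = 3·83634 + 27647
83634 = 3·27647 + 693
27647 = 39·693 + 620
693 = 1·620 + 73
620 = 8·73 + 36
73 = 2·36 + 1
36 = 36·1 + 0
Since gcd(83634, 278549) = 1, back-substitute to write 1 as a combination:
1 = 73 − 2·36
1 = −2·620 + 17·73
1 = 17·693 − 19·620
1 = −19·27647 + 758·693
1 = 758·83634 − 2293·27647
1 = −2293·278549 + 7637·83634
So 83634·7637 ≡ 1 (mod 278549).

7637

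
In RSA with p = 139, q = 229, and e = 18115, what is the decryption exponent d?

φ(n) = (p−1)(q−1) = 138·228 = 31464.
Need d with 18115·d ≡ 1 (mod 31464). Apply the extended Euclidean algorithm:
31464 = 1*18115 + 13349
18115 = 1*13349 + 4766
13349 = 2*4766 + 3817
4766 = 1*3817 + 949
3817 = 4*949 + 21
949 = 45*21 + 4
21 = 5*4 + 1
4 = 4*1 + 0
Back-substitute:
1 = 21 − 5·4
1 = −5·949 + 226·21
1 = 226·3817 − 909·949
1 = −909·4766 + 1135·3817
1 = 1135·13349 − 3179·4766
1 = −3179·18115 + 4314·13349
1 = 4314·31464 − 7493·18115
So 18115·(-7493) ≡ 1 (mod 31464), hence d ≡ -7493 ≡ 23971 (mod 31464).

23971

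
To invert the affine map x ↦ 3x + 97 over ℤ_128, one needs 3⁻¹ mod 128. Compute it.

43

Run Euclid on (128, 3):
128 = 42×3 + 2
3 = 1×2 + 1
2 = 2×1 + 0
gcd = 1, so the inverse exists. Back-substitute:
1 = 3 − 2
1 = −128 + 43·3
So 3·43 ≡ 1 (mod 128).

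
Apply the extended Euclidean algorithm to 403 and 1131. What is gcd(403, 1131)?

13

Euclidean algorithm:
1131 = 2·403 + 325
403 = 1·325 + 78
325 = 4·78 + 13
78 = 6·13 + 0
gcd(403, 1131) = 13.
Back-substituting:
13 = 325 − 4·78
13 = −4·403 + 5·325
13 = 5·1131 − 14·403
So 13 = (5)·1131 + (-14)·403.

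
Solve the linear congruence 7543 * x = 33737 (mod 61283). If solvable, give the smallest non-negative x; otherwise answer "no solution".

7479

First find gcd(7543, 61283):
61283 = 8·7543 + 939
7543 = 8·939 + 31
939 = 30·31 + 9
31 = 3·9 + 4
9 = 2·4 + 1
4 = 4·1 + 0
gcd = 1, so a unique solution mod 61283 exists.
Back-substitute for the Bézout coefficients:
1 = 9 − 2·4
1 = −2·31 + 7·9
1 = 7·939 − 212·31
1 = −212·7543 + 1703·939
1 = 1703·61283 − 13836·7543
So 7543·(-13836) ≡ 1 (mod 61283), giving 7543⁻¹ ≡ 47447.
x ≡ 7543⁻¹·33737 ≡ 47447·33737 ≡ 7479 (mod 61283).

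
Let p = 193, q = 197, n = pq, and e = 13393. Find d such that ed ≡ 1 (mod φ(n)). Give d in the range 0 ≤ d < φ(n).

11953

φ(n) = (p−1)(q−1) = 192·196 = 37632.
Need d with 13393·d ≡ 1 (mod 37632). Apply the extended Euclidean algorithm:
37632 = 2·13393 + 10846
13393 = 1·10846 + 2547
10846 = 4·2547 + 658
2547 = 3·658 + 573
658 = 1·573 + 85
573 = 6·85 + 63
85 = 1·63 + 22
63 = 2·22 + 19
22 = 1·19 + 3
19 = 6·3 + 1
3 = 3·1 + 0
Back-substitute:
1 = 19 − 6·3
1 = −6·22 + 7·19
1 = 7·63 − 20·22
1 = −20·85 + 27·63
1 = 27·573 − 182·85
1 = −182·658 + 209·573
1 = 209·2547 − 809·658
1 = −809·10846 + 3445·2547
1 = 3445·13393 − 4254·10846
1 = −4254·37632 + 11953·13393
So 13393·11953 ≡ 1 (mod 37632), hence d = 11953.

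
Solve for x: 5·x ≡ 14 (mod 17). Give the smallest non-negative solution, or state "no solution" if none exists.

13

First find gcd(5, 17):
17 = 3×5 + 2
5 = 2×2 + 1
2 = 2×1 + 0
gcd = 1, so a unique solution mod 17 exists.
Back-substitute for the Bézout coefficients:
1 = 5 − 2·2
1 = −2·17 + 7·5
So 5·(7) ≡ 1 (mod 17), giving 5⁻¹ ≡ 7.
x ≡ 5⁻¹·14 ≡ 7·14 ≡ 13 (mod 17).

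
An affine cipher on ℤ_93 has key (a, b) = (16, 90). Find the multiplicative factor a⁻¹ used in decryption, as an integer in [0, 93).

64

gcd(93, 16) by repeated division:
93 = 5*16 + 13
16 = 1*13 + 3
13 = 4*3 + 1
3 = 3*1 + 0
The gcd is 1. Working backward:
1 = 13 − 4·3
1 = −4·16 + 5·13
1 = 5·93 − 29·16
So 16·(-29) ≡ 1 (mod 93), and -29 ≡ 64 (mod 93).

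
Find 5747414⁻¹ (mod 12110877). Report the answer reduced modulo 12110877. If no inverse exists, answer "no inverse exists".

8691635

gcd(12110877, 5747414) by repeated division:
12110877 = 2*5747414 + 616049
5747414 = 9*616049 + 202973
616049 = 3*202973 + 7130
202973 = 28*7130 + 3333
7130 = 2*3333 + 464
3333 = 7*464 + 85
464 = 5*85 + 39
85 = 2*39 + 7
39 = 5*7 + 4
7 = 1*4 + 3
4 = 1*3 + 1
3 = 3*1 + 0
The gcd is 1. Working backward:
1 = 4 − 3
1 = −7 + 2·4
1 = 2·39 − 11·7
1 = −11·85 + 24·39
1 = 24·464 − 131·85
1 = −131·3333 + 941·464
1 = 941·7130 − 2013·3333
1 = −2013·202973 + 57305·7130
1 = 57305·616049 − 173928·202973
1 = −173928·5747414 + 1622657·616049
1 = 1622657·12110877 − 3419242·5747414
Hence 5747414⁻¹ ≡ -3419242 ≡ 8691635 (mod 12110877).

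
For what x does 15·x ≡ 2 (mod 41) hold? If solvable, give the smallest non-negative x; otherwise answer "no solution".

22

First find gcd(15, 41):
41 = 2·15 + 11
15 = 1·11 + 4
11 = 2·4 + 3
4 = 1·3 + 1
3 = 3·1 + 0
gcd = 1, so a unique solution mod 41 exists.
Back-substitute for the Bézout coefficients:
1 = 4 − 3
1 = −11 + 3·4
1 = 3·15 − 4·11
1 = −4·41 + 11·15
So 15·(11) ≡ 1 (mod 41), giving 15⁻¹ ≡ 11.
x ≡ 15⁻¹·2 ≡ 11·2 ≡ 22 (mod 41).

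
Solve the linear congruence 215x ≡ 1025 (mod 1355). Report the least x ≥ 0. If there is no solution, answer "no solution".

93

First find gcd(215, 1355):
1355 = 6×215 + 65
215 = 3×65 + 20
65 = 3×20 + 5
20 = 4×5 + 0
gcd = 5 and 5 | 1025, so solutions exist. Divide through by 5: 43x ≡ 205 (mod 271).
Now find 43⁻¹ mod 271:
271 = 6*43 + 13
43 = 3*13 + 4
13 = 3*4 + 1
4 = 4*1 + 0
Back-substitute:
1 = 13 − 3·4
1 = −3·43 + 10·13
1 = 10·271 − 63·43
So 43·(-63) ≡ 1 (mod 271), i.e. 43⁻¹ ≡ 208.
Then x ≡ 208·205 ≡ 93 (mod 271); the smallest non-negative solution is x = 93.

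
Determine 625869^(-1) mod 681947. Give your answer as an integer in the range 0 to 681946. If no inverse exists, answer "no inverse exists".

Extended Euclidean algorithm:
681947 = 1*625869 + 56078
625869 = 11*56078 + 9011
56078 = 6*9011 + 2012
9011 = 4*2012 + 963
2012 = 2*963 + 86
963 = 11*86 + 17
86 = 5*17 + 1
17 = 17*1 + 0
Since gcd(625869, 681947) = 1, back-substitute to write 1 as a combination:
1 = 86 − 5·17
1 = −5·963 + 56·86
1 = 56·2012 − 117·963
1 = −117·9011 + 524·2012
1 = 524·56078 − 3261·9011
1 = −3261·625869 + 36395·56078
1 = 36395·681947 − 39656·625869
Thus 625869·(-39656) ≡ 1 (mod 681947); reducing, -39656 mod 681947 = 642291.

642291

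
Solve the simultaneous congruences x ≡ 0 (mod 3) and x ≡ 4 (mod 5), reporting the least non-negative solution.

9

Write x = 0 + 3·k. Then 3·k ≡ 4 − 0 ≡ 4 (mod 5).
Need 3⁻¹ mod 5. Extended Euclid on (5, 3):
5 = 1*3 + 2
3 = 1*2 + 1
2 = 2*1 + 0
Back-substitute:
1 = 3 − 2
1 = −5 + 2·3
3⁻¹ ≡ 2 (mod 5), so k ≡ 2·4 ≡ 3 (mod 5).
x = 0 + 3·3 = 9.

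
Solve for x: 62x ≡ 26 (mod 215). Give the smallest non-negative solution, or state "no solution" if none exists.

153

First find gcd(62, 215):
215 = 3*62 + 29
62 = 2*29 + 4
29 = 7*4 + 1
4 = 4*1 + 0
gcd = 1, so a unique solution mod 215 exists.
Back-substitute for the Bézout coefficients:
1 = 29 − 7·4
1 = −7·62 + 15·29
1 = 15·215 − 52·62
So 62·(-52) ≡ 1 (mod 215), giving 62⁻¹ ≡ 163.
x ≡ 62⁻¹·26 ≡ 163·26 ≡ 153 (mod 215).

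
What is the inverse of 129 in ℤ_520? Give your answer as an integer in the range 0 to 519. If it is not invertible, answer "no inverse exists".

129

Apply the Euclidean algorithm to 520 and 129:
520 = 4*129 + 4
129 = 32*4 + 1
4 = 4*1 + 0
gcd = 1, so the inverse exists. Back-substitute:
1 = 129 − 32·4
1 = −32·520 + 129·129
So 129·129 ≡ 1 (mod 520).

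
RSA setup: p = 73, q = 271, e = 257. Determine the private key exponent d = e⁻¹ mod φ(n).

13313

φ(n) = (p−1)(q−1) = 72·270 = 19440.
Need d with 257·d ≡ 1 (mod 19440). Apply the extended Euclidean algorithm:
19440 = 75·257 + 165
257 = 1·165 + 92
165 = 1·92 + 73
92 = 1·73 + 19
73 = 3·19 + 16
19 = 1·16 + 3
16 = 5·3 + 1
3 = 3·1 + 0
Back-substitute:
1 = 16 − 5·3
1 = −5·19 + 6·16
1 = 6·73 − 23·19
1 = −23·92 + 29·73
1 = 29·165 − 52·92
1 = −52·257 + 81·165
1 = 81·19440 − 6127·257
So 257·(-6127) ≡ 1 (mod 19440), hence d ≡ -6127 ≡ 13313 (mod 19440).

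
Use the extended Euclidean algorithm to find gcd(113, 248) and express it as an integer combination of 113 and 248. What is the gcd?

Apply Euclid's algorithm to 248 and 113:
248 = 2*113 + 22
113 = 5*22 + 3
22 = 7*3 + 1
3 = 3*1 + 0
gcd(113, 248) = 1.
Express as a combination:
1 = 22 − 7·3
1 = −7·113 + 36·22
1 = 36·248 − 79·113
So 1 = (36)·248 + (-79)·113.

1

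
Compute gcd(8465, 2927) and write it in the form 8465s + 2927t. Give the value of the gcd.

1

Repeated division:
8465 = 2×2927 + 2611
2927 = 1×2611 + 316
2611 = 8×316 + 83
316 = 3×83 + 67
83 = 1×67 + 16
67 = 4×16 + 3
16 = 5×3 + 1
3 = 3×1 + 0
gcd(8465, 2927) = 1.
Working backward:
1 = 16 − 5·3
1 = −5·67 + 21·16
1 = 21·83 − 26·67
1 = −26·316 + 99·83
1 = 99·2611 − 818·316
1 = −818·2927 + 917·2611
1 = 917·8465 − 2652·2927
So 1 = (917)·8465 + (-2652)·2927.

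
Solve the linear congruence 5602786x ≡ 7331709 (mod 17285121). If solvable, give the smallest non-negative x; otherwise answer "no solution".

First find gcd(5602786, 17285121):
17285121 = 3*5602786 + 476763
5602786 = 11*476763 + 358393
476763 = 1*358393 + 118370
358393 = 3*118370 + 3283
118370 = 36*3283 + 182
3283 = 18*182 + 7
182 = 26*7 + 0
gcd = 7 and 7 | 7331709, so solutions exist. Divide through by 7: 800398x ≡ 1047387 (mod 2469303).
Now find 800398⁻¹ mod 2469303:
2469303 = 3·800398 + 68109
800398 = 11·68109 + 51199
68109 = 1·51199 + 16910
51199 = 3·16910 + 469
16910 = 36·469 + 26
469 = 18·26 + 1
26 = 26·1 + 0
Back-substitute:
1 = 469 − 18·26
1 = −18·16910 + 649·469
1 = 649·51199 − 1965·16910
1 = −1965·68109 + 2614·51199
1 = 2614·800398 − 30719·68109
1 = −30719·2469303 + 94771·800398
So 800398⁻¹ ≡ 94771 (mod 2469303).
Then x ≡ 94771·1047387 ≡ 871383 (mod 2469303); the smallest non-negative solution is x = 871383.

871383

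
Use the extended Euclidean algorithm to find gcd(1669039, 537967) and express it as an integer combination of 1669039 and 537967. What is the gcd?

1

Euclidean algorithm:
1669039 = 3*537967 + 55138
537967 = 9*55138 + 41725
55138 = 1*41725 + 13413
41725 = 3*13413 + 1486
13413 = 9*1486 + 39
1486 = 38*39 + 4
39 = 9*4 + 3
4 = 1*3 + 1
3 = 3*1 + 0
gcd(1669039, 537967) = 1.
Working backward:
1 = 4 − 3
1 = −39 + 10·4
1 = 10·1486 − 381·39
1 = −381·13413 + 3439·1486
1 = 3439·41725 − 10698·13413
1 = −10698·55138 + 14137·41725
1 = 14137·537967 − 137931·55138
1 = −137931·1669039 + 427930·537967
So 1 = (-137931)·1669039 + (427930)·537967.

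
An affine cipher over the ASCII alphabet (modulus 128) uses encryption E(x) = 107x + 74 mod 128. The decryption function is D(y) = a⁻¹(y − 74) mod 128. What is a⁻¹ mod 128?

Extended Euclidean algorithm:
128 = 1*107 + 21
107 = 5*21 + 2
21 = 10*2 + 1
2 = 2*1 + 0
gcd = 1, so the inverse exists. Back-substitute:
1 = 21 − 10·2
1 = −10·107 + 51·21
1 = 51·128 − 61·107
So 107·(-61) ≡ 1 (mod 128), and -61 ≡ 67 (mod 128).

67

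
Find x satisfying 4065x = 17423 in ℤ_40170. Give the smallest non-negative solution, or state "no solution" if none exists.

no solution

gcd(4065, 40170):
40170 = 9*4065 + 3585
4065 = 1*3585 + 480
3585 = 7*480 + 225
480 = 2*225 + 30
225 = 7*30 + 15
30 = 2*15 + 0
gcd = 15, but 15 ∤ 17423, so the congruence has no solution.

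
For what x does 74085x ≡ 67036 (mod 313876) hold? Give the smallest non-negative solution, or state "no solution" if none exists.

First find gcd(74085, 313876):
313876 = 4×74085 + 17536
74085 = 4×17536 + 3941
17536 = 4×3941 + 1772
3941 = 2×1772 + 397
1772 = 4×397 + 184
397 = 2×184 + 29
184 = 6×29 + 10
29 = 2×10 + 9
10 = 1×9 + 1
9 = 9×1 + 0
gcd = 1, so a unique solution mod 313876 exists.
Back-substitute for the Bézout coefficients:
1 = 10 − 9
1 = −29 + 3·10
1 = 3·184 − 19·29
1 = −19·397 + 41·184
1 = 41·1772 − 183·397
1 = −183·3941 + 407·1772
1 = 407·17536 − 1811·3941
1 = −1811·74085 + 7651·17536
1 = 7651·313876 − 32415·74085
So 74085·(-32415) ≡ 1 (mod 313876), giving 74085⁻¹ ≡ 281461.
x ≡ 74085⁻¹·67036 ≡ 281461·67036 ≡ 305484 (mod 313876).

305484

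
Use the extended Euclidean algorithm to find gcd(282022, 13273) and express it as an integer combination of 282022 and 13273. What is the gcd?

Apply Euclid's algorithm to 282022 and 13273:
282022 = 21·13273 + 3289
13273 = 4·3289 + 117
3289 = 28·117 + 13
117 = 9·13 + 0
gcd(282022, 13273) = 13.
Back-substituting:
13 = 3289 − 28·117
13 = −28·13273 + 113·3289
13 = 113·282022 − 2401·13273
So 13 = (113)·282022 + (-2401)·13273.

13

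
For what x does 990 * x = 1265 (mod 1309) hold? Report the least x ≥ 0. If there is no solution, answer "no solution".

First find gcd(990, 1309):
1309 = 1·990 + 319
990 = 3·319 + 33
319 = 9·33 + 22
33 = 1·22 + 11
22 = 2·11 + 0
gcd = 11 and 11 | 1265, so solutions exist. Divide through by 11: 90x ≡ 115 (mod 119).
Now find 90⁻¹ mod 119:
119 = 1×90 + 29
90 = 3×29 + 3
29 = 9×3 + 2
3 = 1×2 + 1
2 = 2×1 + 0
Back-substitute:
1 = 3 − 2
1 = −29 + 10·3
1 = 10·90 − 31·29
1 = −31·119 + 41·90
So 90⁻¹ ≡ 41 (mod 119).
Then x ≡ 41·115 ≡ 74 (mod 119); the smallest non-negative solution is x = 74.

74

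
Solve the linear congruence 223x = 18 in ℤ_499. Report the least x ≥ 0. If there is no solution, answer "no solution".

First find gcd(223, 499):
499 = 2*223 + 53
223 = 4*53 + 11
53 = 4*11 + 9
11 = 1*9 + 2
9 = 4*2 + 1
2 = 2*1 + 0
gcd = 1, so a unique solution mod 499 exists.
Back-substitute for the Bézout coefficients:
1 = 9 − 4·2
1 = −4·11 + 5·9
1 = 5·53 − 24·11
1 = −24·223 + 101·53
1 = 101·499 − 226·223
So 223·(-226) ≡ 1 (mod 499), giving 223⁻¹ ≡ 273.
x ≡ 223⁻¹·18 ≡ 273·18 ≡ 423 (mod 499).

423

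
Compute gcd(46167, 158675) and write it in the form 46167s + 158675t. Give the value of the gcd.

Euclidean algorithm:
158675 = 3*46167 + 20174
46167 = 2*20174 + 5819
20174 = 3*5819 + 2717
5819 = 2*2717 + 385
2717 = 7*385 + 22
385 = 17*22 + 11
22 = 2*11 + 0
gcd(46167, 158675) = 11.
Express as a combination:
11 = 385 − 17·22
11 = −17·2717 + 120·385
11 = 120·5819 − 257·2717
11 = −257·20174 + 891·5819
11 = 891·46167 − 2039·20174
11 = −2039·158675 + 7008·46167
So 11 = (-2039)·158675 + (7008)·46167.

11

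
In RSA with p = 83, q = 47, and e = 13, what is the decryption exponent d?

φ(n) = (p−1)(q−1) = 82·46 = 3772.
Need d with 13·d ≡ 1 (mod 3772). Apply the extended Euclidean algorithm:
3772 = 290*13 + 2
13 = 6*2 + 1
2 = 2*1 + 0
Back-substitute:
1 = 13 − 6·2
1 = −6·3772 + 1741·13
So 13·1741 ≡ 1 (mod 3772), hence d = 1741.

1741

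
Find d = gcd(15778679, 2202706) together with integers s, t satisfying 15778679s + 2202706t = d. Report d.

1

Apply Euclid's algorithm to 15778679 and 2202706:
15778679 = 7×2202706 + 359737
2202706 = 6×359737 + 44284
359737 = 8×44284 + 5465
44284 = 8×5465 + 564
5465 = 9×564 + 389
564 = 1×389 + 175
389 = 2×175 + 39
175 = 4×39 + 19
39 = 2×19 + 1
19 = 19×1 + 0
gcd(15778679, 2202706) = 1.
Back-substituting:
1 = 39 − 2·19
1 = −2·175 + 9·39
1 = 9·389 − 20·175
1 = −20·564 + 29·389
1 = 29·5465 − 281·564
1 = −281·44284 + 2277·5465
1 = 2277·359737 − 18497·44284
1 = −18497·2202706 + 113259·359737
1 = 113259·15778679 − 811310·2202706
So 1 = (113259)·15778679 + (-811310)·2202706.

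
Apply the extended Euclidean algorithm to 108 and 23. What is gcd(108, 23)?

Apply Euclid's algorithm to 108 and 23:
108 = 4·23 + 16
23 = 1·16 + 7
16 = 2·7 + 2
7 = 3·2 + 1
2 = 2·1 + 0
gcd(108, 23) = 1.
Back-substituting:
1 = 7 − 3·2
1 = −3·16 + 7·7
1 = 7·23 − 10·16
1 = −10·108 + 47·23
So 1 = (-10)·108 + (47)·23.

1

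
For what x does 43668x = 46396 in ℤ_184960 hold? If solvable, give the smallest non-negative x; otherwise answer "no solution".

13987

First find gcd(43668, 184960):
184960 = 4·43668 + 10288
43668 = 4·10288 + 2516
10288 = 4·2516 + 224
2516 = 11·224 + 52
224 = 4·52 + 16
52 = 3·16 + 4
16 = 4·4 + 0
gcd = 4 and 4 | 46396, so solutions exist. Divide through by 4: 10917x ≡ 11599 (mod 46240).
Now find 10917⁻¹ mod 46240:
46240 = 4*10917 + 2572
10917 = 4*2572 + 629
2572 = 4*629 + 56
629 = 11*56 + 13
56 = 4*13 + 4
13 = 3*4 + 1
4 = 4*1 + 0
Back-substitute:
1 = 13 − 3·4
1 = −3·56 + 13·13
1 = 13·629 − 146·56
1 = −146·2572 + 597·629
1 = 597·10917 − 2534·2572
1 = −2534·46240 + 10733·10917
So 10917⁻¹ ≡ 10733 (mod 46240).
Then x ≡ 10733·11599 ≡ 13987 (mod 46240); the smallest non-negative solution is x = 13987.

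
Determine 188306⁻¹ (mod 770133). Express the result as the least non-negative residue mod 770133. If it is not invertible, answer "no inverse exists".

gcd(770133, 188306) by repeated division:
770133 = 4·188306 + 16909
188306 = 11·16909 + 2307
16909 = 7·2307 + 760
2307 = 3·760 + 27
760 = 28·27 + 4
27 = 6·4 + 3
4 = 1·3 + 1
3 = 3·1 + 0
The gcd is 1. Working backward:
1 = 4 − 3
1 = −27 + 7·4
1 = 7·760 − 197·27
1 = −197·2307 + 598·760
1 = 598·16909 − 4383·2307
1 = −4383·188306 + 48811·16909
1 = 48811·770133 − 199627·188306
Thus 188306·(-199627) ≡ 1 (mod 770133); reducing, -199627 mod 770133 = 570506.

570506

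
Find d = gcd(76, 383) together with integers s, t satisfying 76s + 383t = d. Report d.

1

Repeated division:
383 = 5*76 + 3
76 = 25*3 + 1
3 = 3*1 + 0
gcd(76, 383) = 1.
Back-substituting:
1 = 76 − 25·3
1 = −25·383 + 126·76
So 1 = (-25)·383 + (126)·76.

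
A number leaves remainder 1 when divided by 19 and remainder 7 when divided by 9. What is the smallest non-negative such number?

115

Write x = 1 + 19·k. Then 19·k ≡ 7 − 1 ≡ 6 (mod 9).
Need 19⁻¹ mod 9. Extended Euclid on (9, 1):
9 = 9*1 + 0
19⁻¹ ≡ 1 (mod 9), so k ≡ 1·6 ≡ 6 (mod 9).
x = 1 + 19·6 = 115.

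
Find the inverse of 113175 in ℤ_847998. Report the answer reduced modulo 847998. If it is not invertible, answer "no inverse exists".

Euclidean algorithm on 847998, 113175:
847998 = 7×113175 + 55773
113175 = 2×55773 + 1629
55773 = 34×1629 + 387
1629 = 4×387 + 81
387 = 4×81 + 63
81 = 1×63 + 18
63 = 3×18 + 9
18 = 2×9 + 0
Since gcd = 9 > 1, 113175 is not a unit mod 847998.

no inverse exists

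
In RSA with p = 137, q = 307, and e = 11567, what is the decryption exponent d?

33359

φ(n) = (p−1)(q−1) = 136·306 = 41616.
Need d with 11567·d ≡ 1 (mod 41616). Apply the extended Euclidean algorithm:
41616 = 3·11567 + 6915
11567 = 1·6915 + 4652
6915 = 1·4652 + 2263
4652 = 2·2263 + 126
2263 = 17·126 + 121
126 = 1·121 + 5
121 = 24·5 + 1
5 = 5·1 + 0
Back-substitute:
1 = 121 − 24·5
1 = −24·126 + 25·121
1 = 25·2263 − 449·126
1 = −449·4652 + 923·2263
1 = 923·6915 − 1372·4652
1 = −1372·11567 + 2295·6915
1 = 2295·41616 − 8257·11567
So 11567·(-8257) ≡ 1 (mod 41616), hence d ≡ -8257 ≡ 33359 (mod 41616).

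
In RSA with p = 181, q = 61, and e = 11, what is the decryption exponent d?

5891

φ(n) = (p−1)(q−1) = 180·60 = 10800.
Need d with 11·d ≡ 1 (mod 10800). Apply the extended Euclidean algorithm:
10800 = 981×11 + 9
11 = 1×9 + 2
9 = 4×2 + 1
2 = 2×1 + 0
Back-substitute:
1 = 9 − 4·2
1 = −4·11 + 5·9
1 = 5·10800 − 4909·11
So 11·(-4909) ≡ 1 (mod 10800), hence d ≡ -4909 ≡ 5891 (mod 10800).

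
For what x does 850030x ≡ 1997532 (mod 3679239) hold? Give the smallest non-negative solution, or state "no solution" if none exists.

First find gcd(850030, 3679239):
3679239 = 4*850030 + 279119
850030 = 3*279119 + 12673
279119 = 22*12673 + 313
12673 = 40*313 + 153
313 = 2*153 + 7
153 = 21*7 + 6
7 = 1*6 + 1
6 = 6*1 + 0
gcd = 1, so a unique solution mod 3679239 exists.
Back-substitute for the Bézout coefficients:
1 = 7 − 6
1 = −153 + 22·7
1 = 22·313 − 45·153
1 = −45·12673 + 1822·313
1 = 1822·279119 − 40129·12673
1 = −40129·850030 + 122209·279119
1 = 122209·3679239 − 528965·850030
So 850030·(-528965) ≡ 1 (mod 3679239), giving 850030⁻¹ ≡ 3150274.
x ≡ 850030⁻¹·1997532 ≡ 3150274·1997532 ≡ 1417074 (mod 3679239).

1417074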